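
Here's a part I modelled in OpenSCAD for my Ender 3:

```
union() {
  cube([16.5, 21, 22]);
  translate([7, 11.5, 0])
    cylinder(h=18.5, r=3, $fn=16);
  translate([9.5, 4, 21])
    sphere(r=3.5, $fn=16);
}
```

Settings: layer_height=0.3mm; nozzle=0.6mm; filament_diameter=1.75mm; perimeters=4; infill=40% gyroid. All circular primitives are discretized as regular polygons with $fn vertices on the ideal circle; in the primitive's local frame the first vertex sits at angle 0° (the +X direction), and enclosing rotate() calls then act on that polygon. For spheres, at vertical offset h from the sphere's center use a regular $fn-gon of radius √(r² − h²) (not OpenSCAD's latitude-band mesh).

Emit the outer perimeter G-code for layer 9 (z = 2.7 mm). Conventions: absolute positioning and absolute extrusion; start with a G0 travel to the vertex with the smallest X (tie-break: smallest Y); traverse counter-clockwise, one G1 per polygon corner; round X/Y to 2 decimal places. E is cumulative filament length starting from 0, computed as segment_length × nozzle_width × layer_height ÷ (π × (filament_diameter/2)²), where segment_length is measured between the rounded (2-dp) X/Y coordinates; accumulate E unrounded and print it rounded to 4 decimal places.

G0 X0.00 Y0.00 Z2.70
G1 X16.50 Y0.00 E1.2348
G1 X16.50 Y21.00 E2.8063
G1 X0.00 Y21.00 E4.0411
G1 X0.00 Y0.00 E5.6126

At z = 2.7 mm: the 16.5×21 cube contributes its full rectangle; the r=3 cylinder at (7, 11.5) contributes a regular 16-gon of circumradius 3; the sphere at (9.5, 4) does not reach this height (|z−center|=18.300 > r=3.5); Merging all regions: the r=3 cylinder at (7, 11.5) lies entirely inside the 16.5×21 cube, so the union is just the 16.5×21 cube — 1 connected region. The outline is a single polygon with 4 vertices. Extrusion per mm of travel: 0.6 × 0.3 / (π × 0.875²) = 0.074835. Accumulating E over each segment gives final E = 5.6126.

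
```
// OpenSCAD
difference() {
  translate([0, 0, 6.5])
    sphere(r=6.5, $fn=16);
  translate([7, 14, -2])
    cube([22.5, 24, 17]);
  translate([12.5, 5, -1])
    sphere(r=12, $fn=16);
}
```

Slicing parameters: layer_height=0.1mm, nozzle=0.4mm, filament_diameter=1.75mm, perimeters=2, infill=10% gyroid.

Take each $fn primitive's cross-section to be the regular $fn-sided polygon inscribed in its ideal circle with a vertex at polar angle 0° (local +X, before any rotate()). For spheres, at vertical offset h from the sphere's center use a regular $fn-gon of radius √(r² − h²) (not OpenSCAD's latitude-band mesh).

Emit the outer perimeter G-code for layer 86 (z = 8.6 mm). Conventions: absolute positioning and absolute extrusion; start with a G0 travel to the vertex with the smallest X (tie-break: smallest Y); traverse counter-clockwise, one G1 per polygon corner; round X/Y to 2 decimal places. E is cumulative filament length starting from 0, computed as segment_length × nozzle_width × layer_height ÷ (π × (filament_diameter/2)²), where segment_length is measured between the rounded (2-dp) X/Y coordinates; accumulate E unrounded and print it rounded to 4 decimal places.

G0 X-6.15 Y0.00 Z8.60
G1 X-5.68 Y-2.35 E0.0399
G1 X-4.35 Y-4.35 E0.0798
G1 X-2.35 Y-5.68 E0.1197
G1 X0.00 Y-6.15 E0.1596
G1 X2.35 Y-5.68 E0.1994
G1 X4.35 Y-4.35 E0.2394
G1 X5.68 Y-2.35 E0.2793
G1 X6.15 Y0.00 E0.3192
G1 X5.68 Y2.35 E0.3590
G1 X4.35 Y4.35 E0.3990
G1 X2.35 Y5.68 E0.4389
G1 X0.00 Y6.15 E0.4788
G1 X-2.35 Y5.68 E0.5186
G1 X-4.35 Y4.35 E0.5586
G1 X-5.68 Y2.35 E0.5985
G1 X-6.15 Y0.00 E0.6384

At z = 8.6 mm: the sphere: section is a regular 16-gon, circumradius = √(r²−h²) = √(6.5²−2.1²) = 6.151; the cube at (7, 14) (footprint 22.5×24) is included at this height; the r=12 sphere at (12.5, 5) contributes a regular 16-gon of circumradius √(12²−9.6²) = 7.200; After the difference (first − rest): starting from the r=6.5 sphere, the 22.5×24 cube at (7, 14) misses the remaining region (no effect); the r=12 sphere at (12.5, 5) misses the remaining region (no effect) — 1 connected region. The outline is a single polygon with 16 vertices. Extrusion per mm of travel: 0.4 × 0.1 / (π × 0.875²) = 0.016630. Accumulating E over each segment gives final E = 0.6384.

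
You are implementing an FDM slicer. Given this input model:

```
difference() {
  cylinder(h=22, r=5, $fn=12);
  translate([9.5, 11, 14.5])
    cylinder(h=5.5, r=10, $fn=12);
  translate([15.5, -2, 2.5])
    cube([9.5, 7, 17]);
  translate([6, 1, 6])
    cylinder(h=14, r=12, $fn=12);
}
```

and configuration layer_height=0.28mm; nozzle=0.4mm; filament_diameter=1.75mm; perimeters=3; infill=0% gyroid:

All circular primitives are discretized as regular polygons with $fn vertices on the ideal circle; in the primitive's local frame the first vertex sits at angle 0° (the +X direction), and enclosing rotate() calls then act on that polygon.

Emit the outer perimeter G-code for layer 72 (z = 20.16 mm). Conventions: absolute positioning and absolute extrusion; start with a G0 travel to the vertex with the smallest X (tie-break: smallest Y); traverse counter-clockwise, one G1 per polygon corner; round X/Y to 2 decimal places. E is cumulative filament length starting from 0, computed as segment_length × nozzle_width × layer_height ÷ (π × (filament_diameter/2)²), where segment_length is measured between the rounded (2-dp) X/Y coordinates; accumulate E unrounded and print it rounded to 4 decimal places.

G0 X-5.00 Y0.00 Z20.16
G1 X-4.33 Y-2.50 E0.1205
G1 X-2.50 Y-4.33 E0.2410
G1 X0.00 Y-5.00 E0.3615
G1 X2.50 Y-4.33 E0.4821
G1 X4.33 Y-2.50 E0.6026
G1 X5.00 Y0.00 E0.7231
G1 X4.33 Y2.50 E0.8436
G1 X2.50 Y4.33 E0.9641
G1 X0.00 Y5.00 E1.0846
G1 X-2.50 Y4.33 E1.2052
G1 X-4.33 Y2.50 E1.3257
G1 X-5.00 Y0.00 E1.4462

At z = 20.16 mm: the r=5 cylinder contributes a regular 12-gon of circumradius 5; the cylinder at (9.5, 11) does not reach this height (z outside [14.5, 20]); the cube at (15.5, -2) is absent (z outside [2.5, 19.5]); the cylinder at (6, 1) is not intersected at this z (z outside [6, 20]); After the difference (first − rest): none of the subtracted shapes is present at this height, so the r=5 cylinder is unchanged — 1 connected region. The outline is a single polygon with 12 vertices. Extrusion per mm of travel: 0.4 × 0.28 / (π × 0.875²) = 0.046564. Accumulating E over each segment gives final E = 1.4462.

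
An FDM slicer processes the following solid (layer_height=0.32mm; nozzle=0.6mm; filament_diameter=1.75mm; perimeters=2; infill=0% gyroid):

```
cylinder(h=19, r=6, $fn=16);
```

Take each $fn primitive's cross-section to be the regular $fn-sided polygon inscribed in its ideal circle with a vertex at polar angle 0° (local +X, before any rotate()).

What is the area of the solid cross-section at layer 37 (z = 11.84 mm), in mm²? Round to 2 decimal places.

At z = 11.84 mm: the r=6 cylinder gives a regular 16-gon of circumradius 6 (constant along its height) (area = (16/2)·6.000²·sin(360°/16) = 110.21 mm²). Overall, the cross-section is a single solid region. Net area = 110.21 mm².

110.21 mm²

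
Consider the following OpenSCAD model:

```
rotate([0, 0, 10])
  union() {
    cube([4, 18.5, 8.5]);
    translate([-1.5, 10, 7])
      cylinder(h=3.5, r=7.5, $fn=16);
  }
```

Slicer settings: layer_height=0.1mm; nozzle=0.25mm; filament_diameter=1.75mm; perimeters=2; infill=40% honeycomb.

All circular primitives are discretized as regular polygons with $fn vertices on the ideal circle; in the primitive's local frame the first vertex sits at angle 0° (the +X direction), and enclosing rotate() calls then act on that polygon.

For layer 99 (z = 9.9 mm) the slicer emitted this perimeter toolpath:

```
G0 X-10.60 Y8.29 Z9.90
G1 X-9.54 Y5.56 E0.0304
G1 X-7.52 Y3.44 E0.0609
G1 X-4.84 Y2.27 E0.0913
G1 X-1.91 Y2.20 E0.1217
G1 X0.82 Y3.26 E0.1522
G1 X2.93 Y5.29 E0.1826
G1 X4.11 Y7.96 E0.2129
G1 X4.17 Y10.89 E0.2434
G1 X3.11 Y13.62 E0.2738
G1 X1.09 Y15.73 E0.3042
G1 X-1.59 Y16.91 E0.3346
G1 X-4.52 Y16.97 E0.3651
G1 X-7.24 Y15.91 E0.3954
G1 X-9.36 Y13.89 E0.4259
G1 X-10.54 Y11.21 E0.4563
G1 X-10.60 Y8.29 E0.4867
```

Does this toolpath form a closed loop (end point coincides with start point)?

yes

Start point (G0): (-10.60, 8.29). End point (last G1): the path returns to the start — closed.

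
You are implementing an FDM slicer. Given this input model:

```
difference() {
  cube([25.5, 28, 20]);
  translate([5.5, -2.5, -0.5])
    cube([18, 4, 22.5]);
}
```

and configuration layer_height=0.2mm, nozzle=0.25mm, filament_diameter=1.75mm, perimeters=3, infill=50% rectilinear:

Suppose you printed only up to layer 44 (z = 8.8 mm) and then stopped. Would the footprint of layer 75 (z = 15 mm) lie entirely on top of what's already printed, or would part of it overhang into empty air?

entirely on top

Compare the two slices. At z = 8.8: the cube is present — its section is the full 25.5×28 rectangle (area 714.00 mm²); the 18×4 cube at (5.5, -2.5) contributes its full rectangle (area 72.00 mm²); Taking the first minus the rest: starting from the 25.5×28 cube (714.00 mm²), the 18×4 cube at (5.5, -2.5) partially overlaps it — only the 27.00 mm² overlap (of its 72.00 mm²) is removed, clipping the outline — area = 687.00 mm². At z = 15: the cube is present — its section is the full 25.5×28 rectangle (area 714.00 mm²); the 18×4 cube at (5.5, -2.5) contributes its full rectangle (area 72.00 mm²); Taking the first minus the rest: starting from the 25.5×28 cube (714.00 mm²), the 18×4 cube at (5.5, -2.5) partially overlaps it — only the 27.00 mm² overlap (of its 72.00 mm²) is removed, clipping the outline — area = 687.00 mm². Checking containment: the cross-section at z = 15 is a subset of the cross-section at z = 8.8.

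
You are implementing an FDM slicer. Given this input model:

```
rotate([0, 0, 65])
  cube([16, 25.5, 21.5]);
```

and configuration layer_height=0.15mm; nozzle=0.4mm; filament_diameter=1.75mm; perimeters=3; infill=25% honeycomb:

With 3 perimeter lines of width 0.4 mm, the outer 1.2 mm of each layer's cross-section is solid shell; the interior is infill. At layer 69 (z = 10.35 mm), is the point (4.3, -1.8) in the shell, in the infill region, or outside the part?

outside

At z = 10.35 mm: the 16×25.5 cube contributes its full rectangle; (rotated 65° about Z; rotation is an isometry so areas/perimeters/island counts are preserved). Overall, the cross-section is a single solid region. Undo the 65° rotation: the query point maps to (0.186, -4.658) in the un-rotated model frame. The nearest boundary edge runs (0.00, 0.00)→(16.00, 0.00); distance from the point to it = 4.66 mm. The point is not inside any of the regions above, so it lies outside the cross-section (4.66 mm from the nearest boundary).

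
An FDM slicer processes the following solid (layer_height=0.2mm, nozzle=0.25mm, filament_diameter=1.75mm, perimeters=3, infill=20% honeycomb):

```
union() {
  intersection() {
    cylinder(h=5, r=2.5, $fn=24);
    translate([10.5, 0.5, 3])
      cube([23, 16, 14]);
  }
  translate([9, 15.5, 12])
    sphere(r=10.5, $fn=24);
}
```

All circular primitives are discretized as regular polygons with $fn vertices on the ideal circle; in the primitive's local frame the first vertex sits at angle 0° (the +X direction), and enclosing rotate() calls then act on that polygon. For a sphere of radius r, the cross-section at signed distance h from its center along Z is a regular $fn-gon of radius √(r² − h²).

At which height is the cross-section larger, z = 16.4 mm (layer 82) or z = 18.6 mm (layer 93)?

layer 82 (z = 16.4 mm)

Layer 82 (z = 16.4): the cylinder is not intersected at this z (z outside [0, 5]); the 23×16 cube at (10.5, 0.5) contributes its full rectangle (area 368.00 mm²); After intersecting: at least one operand is absent at this height, so nothing remains; the r=10.5 sphere at (9, 15.5) contributes a regular 24-gon of circumradius √(10.5²−4.4²) = 9.534 (area = (24/2)·9.534²·sin(360°/24) = 282.29 mm²); Taking the union: only the r=10.5 sphere at (9, 15.5) is present, so the union is just that shape — area = 282.29 mm². So its area = 282.29 mm². Layer 93 (z = 18.6): the cylinder is not intersected at this z (z outside [0, 5]); the cube at (10.5, 0.5) is absent (z outside [3, 17]); Keeping only the common overlap: at least one operand is absent at this height, so nothing remains; the r=10.5 sphere at (9, 15.5) contributes a regular 24-gon of circumradius √(10.5²−6.6²) = 8.166 (area = (24/2)·8.166²·sin(360°/24) = 207.13 mm²); Combining (union): only the r=10.5 sphere at (9, 15.5) is present, so the union is just that shape — area = 207.13 mm². So its area = 207.13 mm². Layer 82 is larger (282.29 vs 207.13 mm²).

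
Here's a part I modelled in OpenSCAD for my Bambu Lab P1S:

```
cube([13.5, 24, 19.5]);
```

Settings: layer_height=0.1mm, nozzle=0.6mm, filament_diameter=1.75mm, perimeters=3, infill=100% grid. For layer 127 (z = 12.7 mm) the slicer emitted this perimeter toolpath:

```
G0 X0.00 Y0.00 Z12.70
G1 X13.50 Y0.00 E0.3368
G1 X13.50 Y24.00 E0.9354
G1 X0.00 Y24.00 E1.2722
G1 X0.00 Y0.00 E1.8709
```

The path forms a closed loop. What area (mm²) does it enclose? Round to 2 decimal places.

Apply the shoelace formula to the sequence of (X, Y) vertices; enclosed area = 324.00 mm².

324.00 mm²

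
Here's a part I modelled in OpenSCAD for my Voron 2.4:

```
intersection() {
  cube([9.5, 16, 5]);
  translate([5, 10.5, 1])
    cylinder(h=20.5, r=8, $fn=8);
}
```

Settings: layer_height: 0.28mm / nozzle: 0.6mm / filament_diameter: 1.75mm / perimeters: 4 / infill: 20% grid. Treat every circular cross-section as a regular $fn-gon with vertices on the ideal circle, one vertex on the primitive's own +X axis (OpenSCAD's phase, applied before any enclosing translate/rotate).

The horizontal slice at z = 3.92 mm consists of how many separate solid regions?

At z = 3.92 mm: the 9.5×16 cube contributes its full rectangle; the r=8 cylinder at (5, 10.5) contributes a regular 8-gon of circumradius 8; Taking the intersection: the r=8 cylinder at (5, 10.5) partially overlaps the 9.5×16 cube; clipping to the common part keeps 118.88 mm² — 1 connected region. The result has 1 disconnected region.

1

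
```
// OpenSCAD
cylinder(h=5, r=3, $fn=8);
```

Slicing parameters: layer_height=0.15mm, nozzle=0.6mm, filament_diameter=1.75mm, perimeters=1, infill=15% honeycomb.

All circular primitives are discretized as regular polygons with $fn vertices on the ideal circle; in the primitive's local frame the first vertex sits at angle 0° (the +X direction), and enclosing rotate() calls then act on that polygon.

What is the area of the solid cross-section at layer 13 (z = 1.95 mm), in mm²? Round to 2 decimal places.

25.46 mm²

At z = 1.95 mm: the r=3 cylinder contributes a regular 8-gon of circumradius 3 (area = (8/2)·3.000²·sin(360°/8) = 25.46 mm²). Overall, the cross-section is a single solid region. Net area = 25.46 mm².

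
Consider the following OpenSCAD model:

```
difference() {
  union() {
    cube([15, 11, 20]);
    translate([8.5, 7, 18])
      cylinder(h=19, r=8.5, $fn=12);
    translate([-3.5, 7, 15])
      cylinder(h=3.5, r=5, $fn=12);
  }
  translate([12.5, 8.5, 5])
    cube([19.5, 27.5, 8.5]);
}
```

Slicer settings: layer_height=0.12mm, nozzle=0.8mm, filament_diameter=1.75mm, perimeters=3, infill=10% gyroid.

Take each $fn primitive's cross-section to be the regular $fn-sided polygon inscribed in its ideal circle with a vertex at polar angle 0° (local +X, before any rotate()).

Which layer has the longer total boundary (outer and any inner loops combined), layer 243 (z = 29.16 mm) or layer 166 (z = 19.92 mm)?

layer 166 (z = 19.92 mm)

Layer 243 (z = 29.16): the cube is not intersected at this z (z outside [0, 20]); the cylinder at (8.5, 7): section is a regular 12-gon, circumradius r=8.5 (perimeter = 2·12·8.500·sin(180°/12) = 52.80 mm); the cylinder at (-3.5, 7) does not reach this height (z outside [15, 18.5]); Merging all regions: only the r=8.5 cylinder at (8.5, 7) is present, so the union is just that shape — boundary = 52.80 mm; the cube at (12.5, 8.5) does not reach this height (z outside [5, 13.5]); Subtracting the remaining from the first: none of the subtracted shapes is present at this height, so that combined region is unchanged — boundary = 52.80 mm. So its perimeter = 52.80 mm. Layer 166 (z = 19.92): the 15×11 cube contributes its full rectangle (perimeter 52.00 mm); the cylinder at (8.5, 7): section is a regular 12-gon, circumradius r=8.5 (perimeter = 2·12·8.500·sin(180°/12) = 52.80 mm); the cylinder at (-3.5, 7) is not intersected at this z (z outside [15, 18.5]); Taking the union: the regions partially overlap (shared area 151.74 mm²), so the edge portions inside another operand are dropped and the merged outline is re-measured after clipping — boundary = 57.44 mm; the cube at (12.5, 8.5) is absent (z outside [5, 13.5]); Taking the first minus the rest: none of the subtracted shapes is present at this height, so the result so far is unchanged — boundary = 57.44 mm. So its perimeter = 57.44 mm. Layer 166 is larger (57.44 vs 52.80 mm).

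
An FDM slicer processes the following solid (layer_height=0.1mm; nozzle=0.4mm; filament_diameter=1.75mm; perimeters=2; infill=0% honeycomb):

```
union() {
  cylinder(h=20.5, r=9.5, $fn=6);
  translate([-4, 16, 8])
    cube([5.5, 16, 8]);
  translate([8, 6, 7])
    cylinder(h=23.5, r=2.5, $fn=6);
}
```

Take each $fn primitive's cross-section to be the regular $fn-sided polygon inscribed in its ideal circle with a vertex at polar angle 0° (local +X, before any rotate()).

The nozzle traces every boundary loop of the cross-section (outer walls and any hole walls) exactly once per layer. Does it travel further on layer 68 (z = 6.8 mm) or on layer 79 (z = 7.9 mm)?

Layer 68 (z = 6.8): the r=9.5 cylinder gives a regular 6-gon of circumradius 9.5 (constant along its height) (perimeter = 2·6·9.500·sin(180°/6) = 57.00 mm); the cube at (-4, 16) does not reach this height (z outside [8, 16]); the cylinder at (8, 6) is not intersected at this z (z outside [7, 30.5]); Merging all regions: only the r=9.5 cylinder is present, so the union is just that shape — boundary = 57.00 mm. So its perimeter = 57.00 mm. Layer 79 (z = 7.9): the r=9.5 cylinder gives a regular 6-gon of circumradius 9.5 (constant along its height) (perimeter = 2·6·9.500·sin(180°/6) = 57.00 mm); the cube at (-4, 16) does not reach this height (z outside [8, 16]); the cylinder at (8, 6): section is a regular 6-gon, circumradius r=2.5 (perimeter = 2·6·2.500·sin(180°/6) = 15.00 mm); Taking the union: the regions partially overlap (shared area 1.28 mm²), so the edge portions inside another operand are dropped and the merged outline is re-measured after clipping — boundary = 65.39 mm. So its perimeter = 65.39 mm. Layer 79 is larger (65.39 vs 57.00 mm).

layer 79 (z = 7.9 mm)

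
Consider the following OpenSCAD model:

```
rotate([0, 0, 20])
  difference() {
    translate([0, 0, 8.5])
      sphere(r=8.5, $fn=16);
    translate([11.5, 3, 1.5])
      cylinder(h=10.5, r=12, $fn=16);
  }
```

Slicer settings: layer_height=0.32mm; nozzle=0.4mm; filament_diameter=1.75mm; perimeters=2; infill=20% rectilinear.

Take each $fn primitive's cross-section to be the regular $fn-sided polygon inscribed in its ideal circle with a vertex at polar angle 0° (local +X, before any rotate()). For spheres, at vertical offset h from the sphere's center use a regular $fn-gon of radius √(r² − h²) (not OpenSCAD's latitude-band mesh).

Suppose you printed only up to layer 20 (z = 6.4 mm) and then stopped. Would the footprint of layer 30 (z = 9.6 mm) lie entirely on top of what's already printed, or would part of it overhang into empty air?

Compare the two slices. At z = 6.4: the sphere: section is a regular 16-gon, circumradius = √(r²−h²) = √(8.5²−2.1²) = 8.237 (area = (16/2)·8.237²·sin(360°/16) = 207.69 mm²); the r=12 cylinder at (11.5, 3) gives a regular 16-gon of circumradius 12 (constant along its height) (area = (16/2)·12.000²·sin(360°/16) = 440.85 mm²); After the difference (first − rest): starting from the r=8.5 sphere (207.69 mm²), the r=12 cylinder at (11.5, 3) partially overlaps it — only the 88.00 mm² overlap (of its 440.85 mm²) is removed, clipping the outline — area = 119.69 mm²; (rotated 20° about Z; rotation is an isometry so areas/perimeters/island counts are preserved). At z = 9.6: the r=8.5 sphere slices to a regular 16-gon of circumradius 8.429 (√(r²−h²) with h=1.1 from center) (area = (16/2)·8.429²·sin(360°/16) = 217.49 mm²); the cylinder at (11.5, 3): section is a regular 16-gon, circumradius r=12 (area = (16/2)·12.000²·sin(360°/16) = 440.85 mm²); Subtracting the remaining from the first: starting from the r=8.5 sphere (217.49 mm²), the r=12 cylinder at (11.5, 3) partially overlaps it — only the 91.78 mm² overlap (of its 440.85 mm²) is removed, clipping the outline — area = 125.71 mm²; (rotated 20° about Z; rotation is an isometry so areas/perimeters/island counts are preserved). Checking containment: at z = 9.6 the cross-section extends beyond the z = 6.4 cross-section by about 6.02 mm².

part overhangs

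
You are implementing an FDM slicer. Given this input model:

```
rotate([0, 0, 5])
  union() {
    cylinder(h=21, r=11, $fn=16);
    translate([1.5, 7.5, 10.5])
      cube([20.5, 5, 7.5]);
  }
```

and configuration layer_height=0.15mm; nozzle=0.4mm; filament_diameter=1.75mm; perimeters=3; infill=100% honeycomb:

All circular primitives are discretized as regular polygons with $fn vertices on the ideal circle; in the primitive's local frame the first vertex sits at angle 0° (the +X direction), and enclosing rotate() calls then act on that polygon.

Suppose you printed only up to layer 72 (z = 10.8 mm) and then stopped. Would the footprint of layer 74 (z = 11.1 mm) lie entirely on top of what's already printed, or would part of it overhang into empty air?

Compare the two slices. At z = 10.8: the r=11 cylinder contributes a regular 16-gon of circumradius 11 (area = (16/2)·11.000²·sin(360°/16) = 370.44 mm²); the cube at (1.5, 7.5) (footprint 20.5×5) is included at this height (area 102.50 mm²); Merging all regions: the regions partially overlap — summed areas 472.94 mm² minus the doubly-counted overlap 13.22 mm² gives 459.72 mm² — area = 459.72 mm²; (whole slice rotated 5° about Z — lengths, areas and connectivity unchanged). At z = 11.1: the cylinder: section is a regular 16-gon, circumradius r=11 (area = (16/2)·11.000²·sin(360°/16) = 370.44 mm²); the cube at (1.5, 7.5) is present — its section is the full 20.5×5 rectangle (area 102.50 mm²); Combining (union): the regions partially overlap — summed areas 472.94 mm² minus the doubly-counted overlap 13.22 mm² gives 459.72 mm² — area = 459.72 mm²; (rotated 5° about Z; rotation is an isometry so areas/perimeters/island counts are preserved). Checking containment: the cross-section at z = 11.1 is a subset of the cross-section at z = 10.8.

entirely on top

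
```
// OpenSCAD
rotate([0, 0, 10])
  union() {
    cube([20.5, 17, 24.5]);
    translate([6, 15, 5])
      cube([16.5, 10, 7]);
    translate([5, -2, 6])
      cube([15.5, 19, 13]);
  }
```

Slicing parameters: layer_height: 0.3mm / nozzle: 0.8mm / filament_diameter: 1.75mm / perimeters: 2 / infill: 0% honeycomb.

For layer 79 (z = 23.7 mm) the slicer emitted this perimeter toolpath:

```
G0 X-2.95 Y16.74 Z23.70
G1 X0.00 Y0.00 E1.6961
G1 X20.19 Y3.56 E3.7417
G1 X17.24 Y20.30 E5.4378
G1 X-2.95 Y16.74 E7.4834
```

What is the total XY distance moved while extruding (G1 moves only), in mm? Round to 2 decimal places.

Sum the Euclidean lengths of each G1 segment: total = 75.00 mm.

75.00 mm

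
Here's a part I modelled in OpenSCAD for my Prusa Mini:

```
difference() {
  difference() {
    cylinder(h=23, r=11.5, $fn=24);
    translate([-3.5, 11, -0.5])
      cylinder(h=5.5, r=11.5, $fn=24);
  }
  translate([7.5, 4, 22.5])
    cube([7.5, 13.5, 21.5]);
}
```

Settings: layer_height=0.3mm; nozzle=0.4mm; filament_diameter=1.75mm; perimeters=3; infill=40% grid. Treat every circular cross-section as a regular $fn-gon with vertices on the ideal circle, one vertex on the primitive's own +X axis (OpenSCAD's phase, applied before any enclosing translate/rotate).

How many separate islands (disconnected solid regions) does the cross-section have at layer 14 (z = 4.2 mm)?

1

At z = 4.2 mm: the r=11.5 cylinder gives a regular 24-gon of circumradius 11.5 (constant along its height); the r=11.5 cylinder at (-3.5, 11) gives a regular 24-gon of circumradius 11.5 (constant along its height); Taking the first minus the rest: starting from the r=11.5 cylinder, the r=11.5 cylinder at (-3.5, 11) partially overlaps it — only the 158.44 mm² overlap (of its 410.75 mm²) is removed, clipping the outline — 1 connected region; the cube at (7.5, 4) does not reach this height (z outside [22.5, 44]); After the difference (first − rest): none of the subtracted shapes is present at this height, so that combined region is unchanged — 1 connected region. Overall, the cross-section is a single solid region. Island count = 1.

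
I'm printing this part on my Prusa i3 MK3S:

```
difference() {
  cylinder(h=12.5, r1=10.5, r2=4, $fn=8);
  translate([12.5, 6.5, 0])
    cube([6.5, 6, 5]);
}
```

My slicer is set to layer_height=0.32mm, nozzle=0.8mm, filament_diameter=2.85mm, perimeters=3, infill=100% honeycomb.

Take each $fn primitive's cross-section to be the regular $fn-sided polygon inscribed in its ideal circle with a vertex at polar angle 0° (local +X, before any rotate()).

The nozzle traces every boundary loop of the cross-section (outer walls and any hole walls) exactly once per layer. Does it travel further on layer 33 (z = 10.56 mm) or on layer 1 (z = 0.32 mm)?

layer 1 (z = 0.32 mm)

Layer 33 (z = 10.56): the cone: at t=0.845 of its height the radius interpolates to r₁+(r₂−r₁)t = 5.009, giving a regular 8-gon of that circumradius (perimeter = 2·8·5.009·sin(180°/8) = 30.67 mm); the cube at (12.5, 6.5) is not intersected at this z (z outside [0, 5]); Subtracting the remaining from the first: none of the subtracted shapes is present at this height, so the cone is unchanged — boundary = 30.67 mm. So its perimeter = 30.67 mm. Layer 1 (z = 0.32): the cone (r1=10.5→r2=4) has section circumradius 10.334 here — a regular 8-gon (perimeter = 2·8·10.334·sin(180°/8) = 63.27 mm); the cube at (12.5, 6.5) (footprint 6.5×6) is included at this height (perimeter 25.00 mm); After the difference (first − rest): starting from the cone, the 6.5×6 cube at (12.5, 6.5) misses the remaining region (no effect) — boundary = 63.27 mm. So its perimeter = 63.27 mm. Layer 1 is larger (63.27 vs 30.67 mm).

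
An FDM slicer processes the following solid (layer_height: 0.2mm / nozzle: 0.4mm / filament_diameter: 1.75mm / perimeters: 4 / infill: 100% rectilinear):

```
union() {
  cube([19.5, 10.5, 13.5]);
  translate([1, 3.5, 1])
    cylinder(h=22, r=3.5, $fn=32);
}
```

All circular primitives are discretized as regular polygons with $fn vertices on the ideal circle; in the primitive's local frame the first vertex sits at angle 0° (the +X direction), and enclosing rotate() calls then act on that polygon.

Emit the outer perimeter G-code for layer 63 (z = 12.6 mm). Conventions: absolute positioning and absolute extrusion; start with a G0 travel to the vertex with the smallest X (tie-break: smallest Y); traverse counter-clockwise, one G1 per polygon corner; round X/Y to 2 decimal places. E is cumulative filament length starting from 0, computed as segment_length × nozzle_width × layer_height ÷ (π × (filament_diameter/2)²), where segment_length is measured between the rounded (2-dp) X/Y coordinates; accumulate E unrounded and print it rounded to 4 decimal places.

At z = 12.6 mm: the cube is present — its section is the full 19.5×10.5 rectangle; the r=3.5 cylinder at (1, 3.5) gives a regular 32-gon of circumradius 3.5 (constant along its height); Combining (union): the regions partially overlap (shared area 26.00 mm²), so overlapping operands fuse into one piece — 1 connected region. The outline is a single polygon with 19 vertices. Extrusion per mm of travel: 0.4 × 0.2 / (π × 0.875²) = 0.033260. Accumulating E over each segment gives final E = 2.0707.

G0 X-2.50 Y3.50 Z12.60
G1 X-2.43 Y2.82 E0.0227
G1 X-2.23 Y2.16 E0.0457
G1 X-1.91 Y1.56 E0.0683
G1 X-1.47 Y1.03 E0.0912
G1 X-0.94 Y0.59 E0.1141
G1 X-0.34 Y0.27 E0.1367
G1 X0.00 Y0.16 E0.1486
G1 X0.00 Y0.00 E0.1539
G1 X19.50 Y0.00 E0.8025
G1 X19.50 Y10.50 E1.1517
G1 X0.00 Y10.50 E1.8003
G1 X0.00 Y6.84 E1.9220
G1 X-0.34 Y6.73 E1.9339
G1 X-0.94 Y6.41 E1.9565
G1 X-1.47 Y5.97 E1.9795
G1 X-1.91 Y5.44 E2.0024
G1 X-2.23 Y4.84 E2.0250
G1 X-2.43 Y4.18 E2.0479
G1 X-2.50 Y3.50 E2.0707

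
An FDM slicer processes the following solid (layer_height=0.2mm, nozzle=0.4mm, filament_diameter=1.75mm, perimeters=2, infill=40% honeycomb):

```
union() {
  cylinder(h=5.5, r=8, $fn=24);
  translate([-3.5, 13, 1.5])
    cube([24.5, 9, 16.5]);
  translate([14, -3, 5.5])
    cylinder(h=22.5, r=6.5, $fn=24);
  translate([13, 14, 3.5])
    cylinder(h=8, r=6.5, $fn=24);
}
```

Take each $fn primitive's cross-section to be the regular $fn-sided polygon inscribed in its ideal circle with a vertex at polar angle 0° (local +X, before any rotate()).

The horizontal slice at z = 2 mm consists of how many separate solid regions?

2

At z = 2 mm: the r=8 cylinder gives a regular 24-gon of circumradius 8 (constant along its height); the 24.5×9 cube at (-3.5, 13) contributes its full rectangle; the cylinder at (14, -3) is not intersected at this z (z outside [5.5, 28]); the cylinder at (13, 14) is not intersected at this z (z outside [3.5, 11.5]); Taking the union: the 2 present regions are separate (no shared area or edge), so areas and boundary lengths simply add and each stays a separate island — 2 connected regions. The result has 2 disconnected regions.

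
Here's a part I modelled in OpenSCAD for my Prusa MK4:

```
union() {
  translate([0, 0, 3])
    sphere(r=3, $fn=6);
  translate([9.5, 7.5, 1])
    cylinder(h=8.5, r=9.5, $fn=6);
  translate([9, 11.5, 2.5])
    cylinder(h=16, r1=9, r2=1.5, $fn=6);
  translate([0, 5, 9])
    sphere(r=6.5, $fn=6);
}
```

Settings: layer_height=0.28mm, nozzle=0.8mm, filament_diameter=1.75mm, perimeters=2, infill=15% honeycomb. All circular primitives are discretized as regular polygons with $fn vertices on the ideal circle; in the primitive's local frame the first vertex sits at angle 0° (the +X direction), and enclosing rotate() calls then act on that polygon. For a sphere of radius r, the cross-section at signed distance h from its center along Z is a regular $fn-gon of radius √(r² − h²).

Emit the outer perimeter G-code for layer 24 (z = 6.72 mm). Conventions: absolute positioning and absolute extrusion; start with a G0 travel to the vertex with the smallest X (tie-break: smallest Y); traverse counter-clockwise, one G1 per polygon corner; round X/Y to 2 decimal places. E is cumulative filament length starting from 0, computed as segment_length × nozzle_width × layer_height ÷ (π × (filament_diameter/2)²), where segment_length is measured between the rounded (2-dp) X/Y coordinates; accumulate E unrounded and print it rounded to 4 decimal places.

At z = 6.72 mm: the sphere is absent (|z−center|=3.720 > r=3); the cylinder at (9.5, 7.5): section is a regular 6-gon, circumradius r=9.5; the cone at (9, 11.5) contributes a regular 6-gon of circumradius 7.022 (interpolated between r1=9 and r2=1.5 at t=0.264); the sphere at (0, 5): section is a regular 6-gon, circumradius = √(r²−h²) = √(6.5²−2.28²) = 6.087; Merging all regions: the regions partially overlap (shared area 141.03 mm²), so overlapping operands fuse into one piece — 1 connected region. The outline is a single polygon with 15 vertices. Extrusion per mm of travel: 0.8 × 0.28 / (π × 0.875²) = 0.093128. Accumulating E over each segment gives final E = 6.8062.

G0 X-6.09 Y5.00 Z6.72
G1 X-3.04 Y-0.27 E0.5671
G1 X3.04 Y-0.27 E1.1333
G1 X3.77 Y0.98 E1.2681
G1 X4.75 Y-0.73 E1.4516
G1 X14.25 Y-0.73 E2.3364
G1 X19.00 Y7.50 E3.2213
G1 X14.25 Y15.73 E4.1062
G1 X13.58 Y15.73 E4.1686
G1 X12.51 Y17.58 E4.3677
G1 X5.49 Y17.58 E5.0214
G1 X1.98 Y11.50 E5.6752
G1 X2.14 Y11.21 E5.7061
G1 X1.60 Y10.27 E5.8070
G1 X-3.04 Y10.27 E6.2391
G1 X-6.09 Y5.00 E6.8062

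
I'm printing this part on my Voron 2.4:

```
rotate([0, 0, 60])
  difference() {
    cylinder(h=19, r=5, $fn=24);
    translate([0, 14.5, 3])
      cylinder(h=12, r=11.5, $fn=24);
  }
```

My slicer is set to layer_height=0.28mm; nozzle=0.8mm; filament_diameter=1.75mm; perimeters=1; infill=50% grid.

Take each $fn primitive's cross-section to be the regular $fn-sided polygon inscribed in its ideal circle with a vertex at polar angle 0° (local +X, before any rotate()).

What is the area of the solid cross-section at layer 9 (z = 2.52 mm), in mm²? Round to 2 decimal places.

77.65 mm²

At z = 2.52 mm: the r=5 cylinder gives a regular 24-gon of circumradius 5 (constant along its height) (area = (24/2)·5.000²·sin(360°/24) = 77.65 mm²); the cylinder at (0, 14.5) does not reach this height (z outside [3, 15]); Subtracting the remaining from the first: none of the subtracted shapes is present at this height, so the r=5 cylinder is unchanged — area = 77.65 mm²; (rotated 60° about Z; rotation is an isometry so areas/perimeters/island counts are preserved). Overall, the cross-section is a single solid region. Net area = 77.65 mm².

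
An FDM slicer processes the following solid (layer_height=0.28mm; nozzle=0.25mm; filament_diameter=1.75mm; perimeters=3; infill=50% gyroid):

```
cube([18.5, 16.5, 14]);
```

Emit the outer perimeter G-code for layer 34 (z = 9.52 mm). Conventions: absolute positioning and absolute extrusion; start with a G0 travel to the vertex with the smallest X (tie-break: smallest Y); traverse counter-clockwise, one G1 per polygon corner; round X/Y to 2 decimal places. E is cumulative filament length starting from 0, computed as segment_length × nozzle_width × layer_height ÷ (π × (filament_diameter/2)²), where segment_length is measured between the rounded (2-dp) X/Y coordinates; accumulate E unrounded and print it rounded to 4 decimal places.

G0 X0.00 Y0.00 Z9.52
G1 X18.50 Y0.00 E0.5384
G1 X18.50 Y16.50 E1.0186
G1 X0.00 Y16.50 E1.5570
G1 X0.00 Y0.00 E2.0372

At z = 9.52 mm: the cube is present — its section is the full 18.5×16.5 rectangle. The outline is a single polygon with 4 vertices. Extrusion per mm of travel: 0.25 × 0.28 / (π × 0.875²) = 0.029103. Accumulating E over each segment gives final E = 2.0372.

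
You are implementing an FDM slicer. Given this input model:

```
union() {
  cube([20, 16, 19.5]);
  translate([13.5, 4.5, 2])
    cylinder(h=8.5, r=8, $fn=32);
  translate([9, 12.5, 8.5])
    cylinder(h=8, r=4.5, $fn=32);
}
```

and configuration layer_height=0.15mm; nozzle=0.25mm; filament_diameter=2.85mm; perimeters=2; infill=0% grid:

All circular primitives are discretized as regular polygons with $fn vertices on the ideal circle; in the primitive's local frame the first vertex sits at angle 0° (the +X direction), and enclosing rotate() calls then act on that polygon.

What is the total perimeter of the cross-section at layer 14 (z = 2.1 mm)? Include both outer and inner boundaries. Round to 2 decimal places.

75.02 mm

At z = 2.1 mm: the cube is present — its section is the full 20×16 rectangle (perimeter 72.00 mm); the cylinder at (13.5, 4.5): section is a regular 32-gon, circumradius r=8 (perimeter = 2·32·8.000·sin(180°/32) = 50.18 mm); the cylinder at (9, 12.5) is absent (z outside [8.5, 16.5]); Taking the union: the regions partially overlap (shared area 158.38 mm²), so the edge portions inside another operand are dropped and the merged outline is re-measured after clipping — boundary = 75.02 mm. Overall, the cross-section is a single solid region. Total boundary length (outer) = 75.02 mm.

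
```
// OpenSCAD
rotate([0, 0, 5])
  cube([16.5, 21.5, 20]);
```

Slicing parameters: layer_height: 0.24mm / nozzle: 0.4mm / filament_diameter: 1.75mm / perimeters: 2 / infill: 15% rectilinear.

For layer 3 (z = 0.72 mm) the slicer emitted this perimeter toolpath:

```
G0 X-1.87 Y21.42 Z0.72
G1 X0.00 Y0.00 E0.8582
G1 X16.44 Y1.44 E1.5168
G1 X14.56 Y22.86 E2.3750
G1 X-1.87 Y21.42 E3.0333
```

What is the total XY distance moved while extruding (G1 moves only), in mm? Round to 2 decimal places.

Sum the Euclidean lengths of each G1 segment: total = 76.00 mm.

76.00 mm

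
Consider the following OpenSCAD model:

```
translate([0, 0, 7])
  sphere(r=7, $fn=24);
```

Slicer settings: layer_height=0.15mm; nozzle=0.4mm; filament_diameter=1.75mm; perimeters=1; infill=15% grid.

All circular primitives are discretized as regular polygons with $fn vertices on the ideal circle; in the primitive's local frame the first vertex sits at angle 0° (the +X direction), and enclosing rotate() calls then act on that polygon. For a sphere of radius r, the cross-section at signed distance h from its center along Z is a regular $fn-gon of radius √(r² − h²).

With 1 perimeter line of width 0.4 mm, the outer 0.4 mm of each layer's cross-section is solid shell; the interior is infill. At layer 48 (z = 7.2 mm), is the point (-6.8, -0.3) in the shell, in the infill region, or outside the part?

At z = 7.2 mm: the r=7 sphere contributes a regular 24-gon of circumradius √(7²−0.2²) = 6.997. Overall, the cross-section is a single solid region. The nearest boundary edge runs (-7.00, 0.00)→(-6.76, -1.81); distance from the point to it = 0.16 mm. The point is inside the cross-section, 0.16 mm from the nearest boundary — within the 0.4 mm shell band (1 × 0.4).

shell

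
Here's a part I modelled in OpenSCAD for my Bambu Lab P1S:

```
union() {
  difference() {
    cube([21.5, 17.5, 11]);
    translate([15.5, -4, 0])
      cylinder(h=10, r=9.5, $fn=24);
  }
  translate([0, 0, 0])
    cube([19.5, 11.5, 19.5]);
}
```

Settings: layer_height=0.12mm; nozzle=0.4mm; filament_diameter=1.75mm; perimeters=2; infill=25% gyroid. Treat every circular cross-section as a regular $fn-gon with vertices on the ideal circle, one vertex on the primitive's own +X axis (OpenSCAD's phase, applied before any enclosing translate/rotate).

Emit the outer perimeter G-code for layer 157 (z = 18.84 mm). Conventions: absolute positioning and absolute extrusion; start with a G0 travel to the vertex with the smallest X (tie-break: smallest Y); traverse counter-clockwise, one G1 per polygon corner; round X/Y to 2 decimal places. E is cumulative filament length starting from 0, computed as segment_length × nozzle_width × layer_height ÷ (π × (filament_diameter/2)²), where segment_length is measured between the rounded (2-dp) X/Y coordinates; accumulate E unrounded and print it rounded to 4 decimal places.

G0 X0.00 Y0.00 Z18.84
G1 X19.50 Y0.00 E0.3891
G1 X19.50 Y11.50 E0.6186
G1 X0.00 Y11.50 E1.0078
G1 X0.00 Y0.00 E1.2373

At z = 18.84 mm: the cube is absent (z outside [0, 11]); the cylinder at (15.5, -4) is absent (z outside [0, 10]); Subtracting the remaining from the first: the first operand is absent here, so nothing remains; the cube (footprint 19.5×11.5) is included at this height; Combining (union): only the 19.5×11.5 cube is present, so the union is just that shape — 1 connected region. The outline is a single polygon with 4 vertices. Extrusion per mm of travel: 0.4 × 0.12 / (π × 0.875²) = 0.019956. Accumulating E over each segment gives final E = 1.2373.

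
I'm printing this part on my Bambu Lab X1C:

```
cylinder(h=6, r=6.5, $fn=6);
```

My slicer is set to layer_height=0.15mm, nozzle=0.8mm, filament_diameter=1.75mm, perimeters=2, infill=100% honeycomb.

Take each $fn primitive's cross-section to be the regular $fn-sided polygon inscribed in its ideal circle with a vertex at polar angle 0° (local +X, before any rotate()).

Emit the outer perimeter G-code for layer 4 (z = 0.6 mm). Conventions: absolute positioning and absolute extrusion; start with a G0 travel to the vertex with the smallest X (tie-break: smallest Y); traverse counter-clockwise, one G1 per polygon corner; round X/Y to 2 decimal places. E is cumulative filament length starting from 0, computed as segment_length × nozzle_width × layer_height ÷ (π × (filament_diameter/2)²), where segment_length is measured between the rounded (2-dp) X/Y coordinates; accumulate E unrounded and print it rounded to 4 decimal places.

At z = 0.6 mm: the r=6.5 cylinder gives a regular 6-gon of circumradius 6.5 (constant along its height). The outline is a single polygon with 6 vertices. Extrusion per mm of travel: 0.8 × 0.15 / (π × 0.875²) = 0.049890. Accumulating E over each segment gives final E = 1.9459.

G0 X-6.50 Y0.00 Z0.60
G1 X-3.25 Y-5.63 E0.3243
G1 X3.25 Y-5.63 E0.6486
G1 X6.50 Y0.00 E0.9729
G1 X3.25 Y5.63 E1.2973
G1 X-3.25 Y5.63 E1.6215
G1 X-6.50 Y0.00 E1.9459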